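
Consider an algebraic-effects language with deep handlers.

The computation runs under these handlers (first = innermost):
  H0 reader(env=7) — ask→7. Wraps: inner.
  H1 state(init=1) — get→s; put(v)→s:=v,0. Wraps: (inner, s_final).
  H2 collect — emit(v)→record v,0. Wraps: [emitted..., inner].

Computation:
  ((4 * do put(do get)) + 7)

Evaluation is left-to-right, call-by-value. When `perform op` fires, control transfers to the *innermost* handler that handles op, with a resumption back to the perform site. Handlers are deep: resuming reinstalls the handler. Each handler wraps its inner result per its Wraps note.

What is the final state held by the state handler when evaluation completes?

Step-by-step:
get @ H1 ⇒ 1
put(1) @ H1 ⇒ s:=1
H0 returns 7
H1 returns (7, 1)
H2 returns [(7, 1)]
= [(7, 1)]

Answer: 1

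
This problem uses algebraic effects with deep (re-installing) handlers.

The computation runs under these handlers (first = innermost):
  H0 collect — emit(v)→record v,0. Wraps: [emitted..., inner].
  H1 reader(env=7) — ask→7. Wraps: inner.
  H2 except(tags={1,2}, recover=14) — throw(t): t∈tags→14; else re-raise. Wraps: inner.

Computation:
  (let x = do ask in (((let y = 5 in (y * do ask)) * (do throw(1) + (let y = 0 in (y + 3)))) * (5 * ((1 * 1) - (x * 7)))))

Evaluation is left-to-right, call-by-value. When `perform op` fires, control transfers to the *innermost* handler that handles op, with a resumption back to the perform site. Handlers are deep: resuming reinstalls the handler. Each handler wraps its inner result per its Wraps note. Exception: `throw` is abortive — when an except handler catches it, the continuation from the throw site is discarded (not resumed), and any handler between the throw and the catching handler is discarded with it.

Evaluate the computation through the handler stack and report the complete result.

Working:
ask @ H1 ⇒ 7
ask @ H1 ⇒ 7
throw(1) @ H2 caught ⇒ 14
= 14

Answer: 14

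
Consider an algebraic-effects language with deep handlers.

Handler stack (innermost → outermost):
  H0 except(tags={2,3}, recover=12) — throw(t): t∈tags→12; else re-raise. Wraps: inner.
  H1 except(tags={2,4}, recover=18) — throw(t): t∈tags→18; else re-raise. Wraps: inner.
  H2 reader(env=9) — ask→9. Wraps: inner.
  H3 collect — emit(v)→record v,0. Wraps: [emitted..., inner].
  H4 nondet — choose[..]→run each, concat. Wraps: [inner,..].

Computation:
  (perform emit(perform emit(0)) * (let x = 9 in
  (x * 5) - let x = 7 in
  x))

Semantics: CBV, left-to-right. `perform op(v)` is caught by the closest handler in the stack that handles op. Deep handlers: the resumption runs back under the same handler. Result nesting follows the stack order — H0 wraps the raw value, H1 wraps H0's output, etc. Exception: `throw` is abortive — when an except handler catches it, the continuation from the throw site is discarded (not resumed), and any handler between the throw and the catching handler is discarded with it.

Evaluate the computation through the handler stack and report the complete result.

Answer: [[0, 0, 0]]

Working:
emit(0) @ H3 ⇒ out+=0
emit(0) @ H3 ⇒ out+=0
H0 returns 0
H1 returns 0
H2 returns 0
H3 returns [0, 0, 0]
H4 returns [[0, 0, 0]]
= [[0, 0, 0]]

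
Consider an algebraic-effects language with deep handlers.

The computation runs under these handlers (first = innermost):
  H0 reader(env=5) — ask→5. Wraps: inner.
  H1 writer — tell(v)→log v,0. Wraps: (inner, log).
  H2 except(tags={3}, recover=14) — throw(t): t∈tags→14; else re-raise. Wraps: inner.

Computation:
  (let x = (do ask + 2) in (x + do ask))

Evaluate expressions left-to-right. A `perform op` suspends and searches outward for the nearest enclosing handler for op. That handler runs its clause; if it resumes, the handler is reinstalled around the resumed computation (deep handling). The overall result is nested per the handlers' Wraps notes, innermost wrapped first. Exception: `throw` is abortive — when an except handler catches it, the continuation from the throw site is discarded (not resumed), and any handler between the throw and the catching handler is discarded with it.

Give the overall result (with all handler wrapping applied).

Answer: (12, ())

Step-by-step:
ask @ H0 ⇒ 5
ask @ H0 ⇒ 5
H0 returns 12
H1 returns (12, ())
H2 returns (12, ())
= (12, ())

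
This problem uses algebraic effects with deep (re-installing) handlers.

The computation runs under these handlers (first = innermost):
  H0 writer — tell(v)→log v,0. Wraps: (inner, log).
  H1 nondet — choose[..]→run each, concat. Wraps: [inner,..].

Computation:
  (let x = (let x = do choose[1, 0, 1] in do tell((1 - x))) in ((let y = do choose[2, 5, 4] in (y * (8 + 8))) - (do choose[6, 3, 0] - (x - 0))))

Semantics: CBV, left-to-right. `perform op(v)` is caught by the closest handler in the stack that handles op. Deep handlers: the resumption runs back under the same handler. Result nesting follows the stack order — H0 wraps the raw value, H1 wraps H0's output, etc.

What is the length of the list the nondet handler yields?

Step-by-step:
choose[1, 0, 1] @ H1
  branch[0] choose=1:
    tell(0) @ H0 ⇒ log+=0
    choose[2, 5, 4] @ H1
      branch[0] choose=2:
        choose[6, 3, 0] @ H1
          branch[0] choose=6:
            H0 returns (26, (0))
            H1 returns [(26, (0))]
          branch[1] choose=3:
            H0 returns (29, (0))
            H1 returns [(29, (0))]
          branch[2] choose=0:
            H0 returns (32, (0))
            H1 returns [(32, (0))]
      branch[1] choose=5:
        choose[6, 3, 0] @ H1
          branch[0] choose=6:
            H0 returns (74, (0))
            H1 returns [(74, (0))]
          branch[1] choose=3:
            H0 returns (77, (0))
            H1 returns [(77, (0))]
          branch[2] choose=0:
            H0 returns (80, (0))
            H1 returns [(80, (0))]
      branch[2] choose=4:
        choose[6, 3, 0] @ H1
          branch[0] choose=6:
            H0 returns (58, (0))
            H1 returns [(58, (0))]
          branch[1] choose=3:
            H0 returns (61, (0))
            H1 returns [(61, (0))]
          branch[2] choose=0:
            H0 returns (64, (0))
            H1 returns [(64, (0))]
  branch[1] choose=0:
    tell(1) @ H0 ⇒ log+=1
    choose[2, 5, 4] @ H1
      branch[0] choose=2:
        choose[6, 3, 0] @ H1
          branch[0] choose=6:
            H0 returns (26, (1))
            H1 returns [(26, (1))]
          branch[1] choose=3:
            H0 returns (29, (1))
            H1 returns [(29, (1))]
          branch[2] choose=0:
            H0 returns (32, (1))
            H1 returns [(32, (1))]
      branch[1] choose=5:
        choose[6, 3, 0] @ H1
          branch[0] choose=6:
            H0 returns (74, (1))
            H1 returns [(74, (1))]
          branch[1] choose=3:
            H0 returns (77, (1))
            H1 returns [(77, (1))]
          branch[2] choose=0:
            H0 returns (80, (1))
            H1 returns [(80, (1))]
      branch[2] choose=4:
        choose[6, 3, 0] @ H1
          branch[0] choose=6:
            H0 returns (58, (1))
            H1 returns [(58, (1))]
          branch[1] choose=3:
            H0 returns (61, (1))
            H1 returns [(61, (1))]
          branch[2] choose=0:
            H0 returns (64, (1))
            H1 returns [(64, (1))]
  branch[2] choose=1:
    tell(0) @ H0 ⇒ log+=0
    choose[2, 5, 4] @ H1
      branch[0] choose=2:
        choose[6, 3, 0] @ H1
          branch[0] choose=6:
            H0 returns (26, (0))
            H1 returns [(26, (0))]
          branch[1] choose=3:
            H0 returns (29, (0))
            H1 returns [(29, (0))]
          branch[2] choose=0:
            H0 returns (32, (0))
            H1 returns [(32, (0))]
      branch[1] choose=5:
        choose[6, 3, 0] @ H1
          branch[0] choose=6:
            H0 returns (74, (0))
            H1 returns [(74, (0))]
          branch[1] choose=3:
            H0 returns (77, (0))
            H1 returns [(77, (0))]
          branch[2] choose=0:
            H0 returns (80, (0))
            H1 returns [(80, (0))]
      branch[2] choose=4:
        choose[6, 3, 0] @ H1
          branch[0] choose=6:
            H0 returns (58, (0))
            H1 returns [(58, (0))]
          branch[1] choose=3:
            H0 returns (61, (0))
            H1 returns [(61, (0))]
          branch[2] choose=0:
            H0 returns (64, (0))
            H1 returns [(64, (0))]
= [(26, (0)), (29, (0)), (32, (0)), (74, (0)), (77, (0)), (80, (0)), (58, (0)), (61, (0)), (64, (0)), (26, (1)), (29, (1)), (32, (1)), (74, (1)), (77, (1)), (80, (1)), (58, (1)), (61, (1)), (64, (1)), (26, (0)), (29, (0)), (32, (0)), (74, (0)), (77, (0)), (80, (0)), (58, (0)), (61, (0)), (64, (0))]

Answer: 27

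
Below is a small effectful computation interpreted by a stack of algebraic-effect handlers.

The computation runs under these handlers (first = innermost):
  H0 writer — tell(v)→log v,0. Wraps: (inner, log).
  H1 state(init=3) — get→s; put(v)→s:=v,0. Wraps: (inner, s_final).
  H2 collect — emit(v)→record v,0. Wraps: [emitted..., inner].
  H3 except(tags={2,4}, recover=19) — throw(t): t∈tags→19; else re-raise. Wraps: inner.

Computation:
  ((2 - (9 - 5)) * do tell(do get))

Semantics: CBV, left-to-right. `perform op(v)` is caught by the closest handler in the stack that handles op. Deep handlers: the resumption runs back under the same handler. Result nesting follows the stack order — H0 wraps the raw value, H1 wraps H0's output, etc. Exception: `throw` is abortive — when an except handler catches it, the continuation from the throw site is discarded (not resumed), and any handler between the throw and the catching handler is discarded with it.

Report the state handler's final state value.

Answer: 3

Step-by-step:
get @ H1 ⇒ 3
tell(3) @ H0 ⇒ log+=3
H0 returns (0, (3))
H1 returns ((0, (3)), 3)
H2 returns [((0, (3)), 3)]
H3 returns [((0, (3)), 3)]
= [((0, (3)), 3)]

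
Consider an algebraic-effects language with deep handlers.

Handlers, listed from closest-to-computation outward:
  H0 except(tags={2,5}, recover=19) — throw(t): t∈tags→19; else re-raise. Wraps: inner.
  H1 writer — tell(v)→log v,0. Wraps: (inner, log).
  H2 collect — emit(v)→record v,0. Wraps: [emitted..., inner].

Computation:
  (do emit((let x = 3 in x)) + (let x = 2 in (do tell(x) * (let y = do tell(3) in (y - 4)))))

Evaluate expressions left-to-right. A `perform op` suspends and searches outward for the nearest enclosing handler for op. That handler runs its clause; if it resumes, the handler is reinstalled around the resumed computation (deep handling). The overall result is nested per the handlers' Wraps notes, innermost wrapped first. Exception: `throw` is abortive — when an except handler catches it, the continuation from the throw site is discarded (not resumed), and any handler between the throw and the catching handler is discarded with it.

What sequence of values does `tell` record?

Answer: (2, 3)

Step-by-step:
emit(3) @ H2 ⇒ out+=3
tell(2) @ H1 ⇒ log+=2
tell(3) @ H1 ⇒ log+=3
H0 returns 0
H1 returns (0, (2, 3))
H2 returns [3, (0, (2, 3))]
= [3, (0, (2, 3))]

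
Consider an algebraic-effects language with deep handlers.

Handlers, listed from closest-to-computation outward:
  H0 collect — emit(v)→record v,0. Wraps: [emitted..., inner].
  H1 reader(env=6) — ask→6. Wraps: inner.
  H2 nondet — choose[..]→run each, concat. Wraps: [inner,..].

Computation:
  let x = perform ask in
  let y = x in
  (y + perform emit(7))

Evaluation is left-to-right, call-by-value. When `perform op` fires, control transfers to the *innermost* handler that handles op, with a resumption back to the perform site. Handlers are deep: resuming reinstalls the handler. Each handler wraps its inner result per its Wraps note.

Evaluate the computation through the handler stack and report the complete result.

Answer: [[7, 6]]

Step-by-step:
ask @ H1 ⇒ 6
emit(7) @ H0 ⇒ out+=7
H0 returns [7, 6]
H1 returns [7, 6]
H2 returns [[7, 6]]
= [[7, 6]]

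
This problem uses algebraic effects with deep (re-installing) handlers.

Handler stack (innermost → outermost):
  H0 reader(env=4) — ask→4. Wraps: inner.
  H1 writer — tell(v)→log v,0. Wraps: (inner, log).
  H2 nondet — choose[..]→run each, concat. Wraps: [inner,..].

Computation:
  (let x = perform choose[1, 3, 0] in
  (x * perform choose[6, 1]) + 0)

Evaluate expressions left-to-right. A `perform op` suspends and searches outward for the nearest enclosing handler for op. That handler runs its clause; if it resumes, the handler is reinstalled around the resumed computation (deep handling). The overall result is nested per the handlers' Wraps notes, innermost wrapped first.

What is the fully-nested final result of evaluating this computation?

Evaluation trace:
choose[1, 3, 0] @ H2
  branch[0] choose=1:
    choose[6, 1] @ H2
      branch[0] choose=6:
        H0 returns 6
        H1 returns (6, ())
        H2 returns [(6, ())]
      branch[1] choose=1:
        H0 returns 1
        H1 returns (1, ())
        H2 returns [(1, ())]
  branch[1] choose=3:
    choose[6, 1] @ H2
      branch[0] choose=6:
        H0 returns 18
        H1 returns (18, ())
        H2 returns [(18, ())]
      branch[1] choose=1:
        H0 returns 3
        H1 returns (3, ())
        H2 returns [(3, ())]
  branch[2] choose=0:
    choose[6, 1] @ H2
      branch[0] choose=6:
        H0 returns 0
        H1 returns (0, ())
        H2 returns [(0, ())]
      branch[1] choose=1:
        H0 returns 0
        H1 returns (0, ())
        H2 returns [(0, ())]
= [(6, ()), (1, ()), (18, ()), (3, ()), (0, ()), (0, ())]

Answer: [(6, ()), (1, ()), (18, ()), (3, ()), (0, ()), (0, ())]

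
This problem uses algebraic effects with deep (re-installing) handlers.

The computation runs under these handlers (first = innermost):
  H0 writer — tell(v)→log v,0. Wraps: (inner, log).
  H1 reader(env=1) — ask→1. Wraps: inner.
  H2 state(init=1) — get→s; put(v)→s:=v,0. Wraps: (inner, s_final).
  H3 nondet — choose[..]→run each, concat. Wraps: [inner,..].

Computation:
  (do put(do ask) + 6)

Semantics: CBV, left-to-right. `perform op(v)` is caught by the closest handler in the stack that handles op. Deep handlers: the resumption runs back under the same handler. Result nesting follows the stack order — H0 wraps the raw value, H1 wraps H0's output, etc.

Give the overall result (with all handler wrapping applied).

Evaluation trace:
ask @ H1 ⇒ 1
put(1) @ H2 ⇒ s:=1
H0 returns (6, ())
H1 returns (6, ())
H2 returns ((6, ()), 1)
H3 returns [((6, ()), 1)]
= [((6, ()), 1)]

Answer: [((6, ()), 1)]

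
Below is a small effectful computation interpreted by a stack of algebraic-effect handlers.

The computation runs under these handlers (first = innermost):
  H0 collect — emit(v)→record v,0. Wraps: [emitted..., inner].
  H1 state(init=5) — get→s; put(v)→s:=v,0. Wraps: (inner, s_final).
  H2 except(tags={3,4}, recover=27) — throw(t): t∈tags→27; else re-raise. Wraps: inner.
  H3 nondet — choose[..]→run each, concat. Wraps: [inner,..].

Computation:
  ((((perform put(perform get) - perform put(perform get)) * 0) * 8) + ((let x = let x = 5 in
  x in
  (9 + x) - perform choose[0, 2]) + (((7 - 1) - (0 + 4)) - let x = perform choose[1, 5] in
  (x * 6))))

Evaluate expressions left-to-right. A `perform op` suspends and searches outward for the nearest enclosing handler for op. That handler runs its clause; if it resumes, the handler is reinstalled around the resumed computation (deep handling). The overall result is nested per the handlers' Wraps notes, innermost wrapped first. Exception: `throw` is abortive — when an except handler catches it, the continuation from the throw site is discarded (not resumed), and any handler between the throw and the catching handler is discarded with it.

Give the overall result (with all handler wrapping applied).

Working:
get @ H1 ⇒ 5
put(5) @ H1 ⇒ s:=5
get @ H1 ⇒ 5
put(5) @ H1 ⇒ s:=5
choose[0, 2] @ H3
  branch[0] choose=0:
    choose[1, 5] @ H3
      branch[0] choose=1:
        H0 returns [10]
        H1 returns ([10], 5)
        H2 returns ([10], 5)
        H3 returns [([10], 5)]
      branch[1] choose=5:
        H0 returns [-14]
        H1 returns ([-14], 5)
        H2 returns ([-14], 5)
        H3 returns [([-14], 5)]
  branch[1] choose=2:
    choose[1, 5] @ H3
      branch[0] choose=1:
        H0 returns [8]
        H1 returns ([8], 5)
        H2 returns ([8], 5)
        H3 returns [([8], 5)]
      branch[1] choose=5:
        H0 returns [-16]
        H1 returns ([-16], 5)
        H2 returns ([-16], 5)
        H3 returns [([-16], 5)]
= [([10], 5), ([-14], 5), ([8], 5), ([-16], 5)]

Answer: [([10], 5), ([-14], 5), ([8], 5), ([-16], 5)]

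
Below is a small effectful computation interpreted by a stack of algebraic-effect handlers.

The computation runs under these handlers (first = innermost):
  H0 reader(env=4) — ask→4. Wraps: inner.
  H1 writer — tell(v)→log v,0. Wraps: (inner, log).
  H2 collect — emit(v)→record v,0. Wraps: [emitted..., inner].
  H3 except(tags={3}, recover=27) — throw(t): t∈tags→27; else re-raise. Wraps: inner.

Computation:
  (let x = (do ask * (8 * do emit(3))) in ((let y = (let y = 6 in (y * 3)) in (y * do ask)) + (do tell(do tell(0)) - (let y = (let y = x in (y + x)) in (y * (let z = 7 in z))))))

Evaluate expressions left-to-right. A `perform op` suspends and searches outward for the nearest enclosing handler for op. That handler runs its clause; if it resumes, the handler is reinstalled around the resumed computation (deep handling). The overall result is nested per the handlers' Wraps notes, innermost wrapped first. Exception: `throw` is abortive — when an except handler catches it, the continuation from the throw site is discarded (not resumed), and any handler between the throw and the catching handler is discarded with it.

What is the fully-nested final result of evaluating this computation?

Answer: [3, (72, (0, 0))]

Step-by-step:
ask @ H0 ⇒ 4
emit(3) @ H2 ⇒ out+=3
ask @ H0 ⇒ 4
tell(0) @ H1 ⇒ log+=0
tell(0) @ H1 ⇒ log+=0
H0 returns 72
H1 returns (72, (0, 0))
H2 returns [3, (72, (0, 0))]
H3 returns [3, (72, (0, 0))]
= [3, (72, (0, 0))]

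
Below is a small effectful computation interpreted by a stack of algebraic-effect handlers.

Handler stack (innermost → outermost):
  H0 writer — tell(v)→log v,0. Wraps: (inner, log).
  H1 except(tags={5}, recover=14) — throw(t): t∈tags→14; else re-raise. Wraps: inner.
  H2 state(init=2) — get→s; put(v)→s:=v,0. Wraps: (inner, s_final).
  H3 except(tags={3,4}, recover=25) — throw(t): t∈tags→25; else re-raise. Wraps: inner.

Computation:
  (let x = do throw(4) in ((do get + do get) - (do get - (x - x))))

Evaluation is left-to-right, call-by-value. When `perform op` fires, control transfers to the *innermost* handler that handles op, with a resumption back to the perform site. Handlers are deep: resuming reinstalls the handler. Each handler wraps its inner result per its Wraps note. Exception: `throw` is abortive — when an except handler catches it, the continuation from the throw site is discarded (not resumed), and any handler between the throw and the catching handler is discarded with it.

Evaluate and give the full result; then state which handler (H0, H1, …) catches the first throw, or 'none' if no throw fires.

Step-by-step:
throw(4) @ H1 re-raised
throw(4) @ H3 caught ⇒ 25
= 25

Answer: 25 ; first throw caught by: H3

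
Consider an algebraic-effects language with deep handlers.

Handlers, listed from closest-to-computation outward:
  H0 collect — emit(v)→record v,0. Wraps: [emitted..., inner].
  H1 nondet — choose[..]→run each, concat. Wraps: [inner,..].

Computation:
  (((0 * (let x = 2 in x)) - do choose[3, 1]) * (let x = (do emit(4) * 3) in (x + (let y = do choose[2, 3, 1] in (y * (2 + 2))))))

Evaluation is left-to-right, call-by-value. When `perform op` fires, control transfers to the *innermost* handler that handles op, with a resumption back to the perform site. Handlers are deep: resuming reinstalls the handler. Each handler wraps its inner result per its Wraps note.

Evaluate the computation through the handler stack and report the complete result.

Evaluation trace:
choose[3, 1] @ H1
  branch[0] choose=3:
    emit(4) @ H0 ⇒ out+=4
    choose[2, 3, 1] @ H1
      branch[0] choose=2:
        H0 returns [4, -24]
        H1 returns [[4, -24]]
      branch[1] choose=3:
        H0 returns [4, -36]
        H1 returns [[4, -36]]
      branch[2] choose=1:
        H0 returns [4, -12]
        H1 returns [[4, -12]]
  branch[1] choose=1:
    emit(4) @ H0 ⇒ out+=4
    choose[2, 3, 1] @ H1
      branch[0] choose=2:
        H0 returns [4, -8]
        H1 returns [[4, -8]]
      branch[1] choose=3:
        H0 returns [4, -12]
        H1 returns [[4, -12]]
      branch[2] choose=1:
        H0 returns [4, -4]
        H1 returns [[4, -4]]
= [[4, -24], [4, -36], [4, -12], [4, -8], [4, -12], [4, -4]]

Answer: [[4, -24], [4, -36], [4, -12], [4, -8], [4, -12], [4, -4]]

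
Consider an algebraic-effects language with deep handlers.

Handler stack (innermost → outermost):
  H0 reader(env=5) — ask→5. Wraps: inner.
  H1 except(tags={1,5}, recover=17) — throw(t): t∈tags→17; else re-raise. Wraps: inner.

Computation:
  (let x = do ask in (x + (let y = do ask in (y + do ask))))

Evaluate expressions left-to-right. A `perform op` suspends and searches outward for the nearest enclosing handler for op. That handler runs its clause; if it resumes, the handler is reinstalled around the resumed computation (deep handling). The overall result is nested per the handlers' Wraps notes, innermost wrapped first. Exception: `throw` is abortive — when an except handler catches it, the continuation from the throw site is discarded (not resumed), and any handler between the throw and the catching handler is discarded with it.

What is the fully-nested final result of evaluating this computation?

Answer: 15

Evaluation trace:
ask @ H0 ⇒ 5
ask @ H0 ⇒ 5
ask @ H0 ⇒ 5
H0 returns 15
H1 returns 15
= 15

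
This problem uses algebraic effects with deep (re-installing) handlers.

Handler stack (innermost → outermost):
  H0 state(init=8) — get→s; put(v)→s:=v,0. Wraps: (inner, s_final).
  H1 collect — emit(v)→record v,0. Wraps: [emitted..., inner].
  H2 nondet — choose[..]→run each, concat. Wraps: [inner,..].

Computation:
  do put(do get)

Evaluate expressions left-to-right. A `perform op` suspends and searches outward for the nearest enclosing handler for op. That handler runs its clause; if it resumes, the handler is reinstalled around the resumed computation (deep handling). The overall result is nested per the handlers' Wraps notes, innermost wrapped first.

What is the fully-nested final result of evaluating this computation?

Step-by-step:
get @ H0 ⇒ 8
put(8) @ H0 ⇒ s:=8
H0 returns (0, 8)
H1 returns [(0, 8)]
H2 returns [[(0, 8)]]
= [[(0, 8)]]

Answer: [[(0, 8)]]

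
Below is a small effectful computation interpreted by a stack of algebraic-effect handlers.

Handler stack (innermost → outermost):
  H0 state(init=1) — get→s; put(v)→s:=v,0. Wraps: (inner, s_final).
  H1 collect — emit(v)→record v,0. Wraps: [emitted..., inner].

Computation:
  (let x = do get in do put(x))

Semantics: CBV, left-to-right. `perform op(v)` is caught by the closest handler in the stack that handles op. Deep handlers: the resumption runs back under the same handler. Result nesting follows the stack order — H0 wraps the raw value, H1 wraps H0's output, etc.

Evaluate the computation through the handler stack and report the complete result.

Answer: [(0, 1)]

Evaluation trace:
get @ H0 ⇒ 1
put(1) @ H0 ⇒ s:=1
H0 returns (0, 1)
H1 returns [(0, 1)]
= [(0, 1)]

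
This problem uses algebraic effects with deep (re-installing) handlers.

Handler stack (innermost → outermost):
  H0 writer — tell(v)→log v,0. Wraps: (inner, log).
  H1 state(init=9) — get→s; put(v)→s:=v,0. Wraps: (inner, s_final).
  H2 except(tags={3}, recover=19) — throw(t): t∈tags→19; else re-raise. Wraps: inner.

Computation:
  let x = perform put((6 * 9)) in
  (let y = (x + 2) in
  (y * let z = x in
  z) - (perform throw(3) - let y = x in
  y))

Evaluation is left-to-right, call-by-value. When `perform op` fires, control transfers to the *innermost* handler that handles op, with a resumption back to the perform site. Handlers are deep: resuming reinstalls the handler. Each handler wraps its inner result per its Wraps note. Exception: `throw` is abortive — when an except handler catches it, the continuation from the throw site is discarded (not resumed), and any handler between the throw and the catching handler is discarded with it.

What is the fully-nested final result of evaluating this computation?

Step-by-step:
put(54) @ H1 ⇒ s:=54
throw(3) @ H2 caught ⇒ 19
= 19

Answer: 19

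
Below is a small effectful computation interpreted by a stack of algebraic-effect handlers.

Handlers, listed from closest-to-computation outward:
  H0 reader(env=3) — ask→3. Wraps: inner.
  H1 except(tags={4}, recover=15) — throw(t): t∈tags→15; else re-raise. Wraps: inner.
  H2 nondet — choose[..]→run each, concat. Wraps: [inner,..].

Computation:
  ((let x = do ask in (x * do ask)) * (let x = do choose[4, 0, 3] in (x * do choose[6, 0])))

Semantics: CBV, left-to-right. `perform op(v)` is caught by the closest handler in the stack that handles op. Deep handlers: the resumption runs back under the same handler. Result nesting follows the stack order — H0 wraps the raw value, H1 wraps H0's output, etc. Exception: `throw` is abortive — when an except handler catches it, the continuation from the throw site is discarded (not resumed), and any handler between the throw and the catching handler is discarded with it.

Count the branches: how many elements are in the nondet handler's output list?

Working:
ask @ H0 ⇒ 3
ask @ H0 ⇒ 3
choose[4, 0, 3] @ H2
  branch[0] choose=4:
    choose[6, 0] @ H2
      branch[0] choose=6:
        H0 returns 216
        H1 returns 216
        H2 returns [216]
      branch[1] choose=0:
        H0 returns 0
        H1 returns 0
        H2 returns [0]
  branch[1] choose=0:
    choose[6, 0] @ H2
      branch[0] choose=6:
        H0 returns 0
        H1 returns 0
        H2 returns [0]
      branch[1] choose=0:
        H0 returns 0
        H1 returns 0
        H2 returns [0]
  branch[2] choose=3:
    choose[6, 0] @ H2
      branch[0] choose=6:
        H0 returns 162
        H1 returns 162
        H2 returns [162]
      branch[1] choose=0:
        H0 returns 0
        H1 returns 0
        H2 returns [0]
= [216, 0, 0, 0, 162, 0]

Answer: 6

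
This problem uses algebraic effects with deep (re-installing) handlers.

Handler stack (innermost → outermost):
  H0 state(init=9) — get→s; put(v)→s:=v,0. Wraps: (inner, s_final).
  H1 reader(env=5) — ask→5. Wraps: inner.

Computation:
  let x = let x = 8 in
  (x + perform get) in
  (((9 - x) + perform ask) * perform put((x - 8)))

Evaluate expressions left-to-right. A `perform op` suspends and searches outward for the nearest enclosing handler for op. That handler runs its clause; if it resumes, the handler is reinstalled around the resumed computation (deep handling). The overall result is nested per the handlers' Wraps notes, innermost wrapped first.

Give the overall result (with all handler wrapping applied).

Answer: (0, 9)

Working:
get @ H0 ⇒ 9
ask @ H1 ⇒ 5
put(9) @ H0 ⇒ s:=9
H0 returns (0, 9)
H1 returns (0, 9)
= (0, 9)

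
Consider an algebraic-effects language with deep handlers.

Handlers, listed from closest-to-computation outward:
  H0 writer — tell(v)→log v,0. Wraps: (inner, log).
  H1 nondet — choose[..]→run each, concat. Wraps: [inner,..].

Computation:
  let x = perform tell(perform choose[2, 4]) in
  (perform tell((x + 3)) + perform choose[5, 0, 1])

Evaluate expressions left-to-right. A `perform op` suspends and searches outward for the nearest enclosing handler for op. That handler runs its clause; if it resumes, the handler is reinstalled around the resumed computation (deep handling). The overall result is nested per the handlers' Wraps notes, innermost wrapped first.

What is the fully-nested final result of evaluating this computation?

Working:
choose[2, 4] @ H1
  branch[0] choose=2:
    tell(2) @ H0 ⇒ log+=2
    tell(3) @ H0 ⇒ log+=3
    choose[5, 0, 1] @ H1
      branch[0] choose=5:
        H0 returns (5, (2, 3))
        H1 returns [(5, (2, 3))]
      branch[1] choose=0:
        H0 returns (0, (2, 3))
        H1 returns [(0, (2, 3))]
      branch[2] choose=1:
        H0 returns (1, (2, 3))
        H1 returns [(1, (2, 3))]
  branch[1] choose=4:
    tell(4) @ H0 ⇒ log+=4
    tell(3) @ H0 ⇒ log+=3
    choose[5, 0, 1] @ H1
      branch[0] choose=5:
        H0 returns (5, (4, 3))
        H1 returns [(5, (4, 3))]
      branch[1] choose=0:
        H0 returns (0, (4, 3))
        H1 returns [(0, (4, 3))]
      branch[2] choose=1:
        H0 returns (1, (4, 3))
        H1 returns [(1, (4, 3))]
= [(5, (2, 3)), (0, (2, 3)), (1, (2, 3)), (5, (4, 3)), (0, (4, 3)), (1, (4, 3))]

Answer: [(5, (2, 3)), (0, (2, 3)), (1, (2, 3)), (5, (4, 3)), (0, (4, 3)), (1, (4, 3))]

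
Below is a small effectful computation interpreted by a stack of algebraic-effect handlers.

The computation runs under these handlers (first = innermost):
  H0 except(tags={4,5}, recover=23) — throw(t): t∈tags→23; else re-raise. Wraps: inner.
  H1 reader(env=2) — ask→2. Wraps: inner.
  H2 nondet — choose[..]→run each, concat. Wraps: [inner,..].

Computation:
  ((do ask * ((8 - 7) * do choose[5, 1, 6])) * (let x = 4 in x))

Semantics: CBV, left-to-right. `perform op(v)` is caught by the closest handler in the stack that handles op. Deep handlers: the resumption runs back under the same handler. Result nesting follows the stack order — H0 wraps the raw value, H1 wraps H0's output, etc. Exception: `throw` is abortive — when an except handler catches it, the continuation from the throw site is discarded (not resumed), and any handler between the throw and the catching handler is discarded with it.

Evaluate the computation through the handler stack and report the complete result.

Answer: [40, 8, 48]

Working:
ask @ H1 ⇒ 2
choose[5, 1, 6] @ H2
  branch[0] choose=5:
    H0 returns 40
    H1 returns 40
    H2 returns [40]
  branch[1] choose=1:
    H0 returns 8
    H1 returns 8
    H2 returns [8]
  branch[2] choose=6:
    H0 returns 48
    H1 returns 48
    H2 returns [48]
= [40, 8, 48]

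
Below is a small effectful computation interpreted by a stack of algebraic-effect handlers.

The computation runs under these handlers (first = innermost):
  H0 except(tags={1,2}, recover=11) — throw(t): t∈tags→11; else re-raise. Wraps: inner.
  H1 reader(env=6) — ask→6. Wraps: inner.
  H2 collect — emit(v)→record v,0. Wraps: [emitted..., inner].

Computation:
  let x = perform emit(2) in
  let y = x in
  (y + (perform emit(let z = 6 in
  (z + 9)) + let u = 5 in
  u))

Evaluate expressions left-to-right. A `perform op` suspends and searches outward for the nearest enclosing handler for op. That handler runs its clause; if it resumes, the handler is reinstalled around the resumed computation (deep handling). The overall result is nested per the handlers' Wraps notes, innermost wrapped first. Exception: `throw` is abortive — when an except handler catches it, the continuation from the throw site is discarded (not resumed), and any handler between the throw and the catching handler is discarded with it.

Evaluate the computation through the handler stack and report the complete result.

Evaluation trace:
emit(2) @ H2 ⇒ out+=2
emit(15) @ H2 ⇒ out+=15
H0 returns 5
H1 returns 5
H2 returns [2, 15, 5]
= [2, 15, 5]

Answer: [2, 15, 5]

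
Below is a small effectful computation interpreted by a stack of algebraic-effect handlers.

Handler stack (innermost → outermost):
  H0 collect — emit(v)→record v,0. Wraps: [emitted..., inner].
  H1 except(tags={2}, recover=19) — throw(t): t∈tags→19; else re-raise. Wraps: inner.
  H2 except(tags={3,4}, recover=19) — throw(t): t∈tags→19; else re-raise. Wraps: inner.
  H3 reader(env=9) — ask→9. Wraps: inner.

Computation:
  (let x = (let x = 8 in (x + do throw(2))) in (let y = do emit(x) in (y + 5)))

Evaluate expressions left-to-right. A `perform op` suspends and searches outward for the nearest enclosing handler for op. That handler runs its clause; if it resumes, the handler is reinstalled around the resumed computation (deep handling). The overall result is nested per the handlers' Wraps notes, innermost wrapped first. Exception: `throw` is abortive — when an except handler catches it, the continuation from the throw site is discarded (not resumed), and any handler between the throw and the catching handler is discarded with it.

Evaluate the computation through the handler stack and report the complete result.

Step-by-step:
throw(2) @ H1 caught ⇒ 19
H2 returns 19
H3 returns 19
= 19

Answer: 19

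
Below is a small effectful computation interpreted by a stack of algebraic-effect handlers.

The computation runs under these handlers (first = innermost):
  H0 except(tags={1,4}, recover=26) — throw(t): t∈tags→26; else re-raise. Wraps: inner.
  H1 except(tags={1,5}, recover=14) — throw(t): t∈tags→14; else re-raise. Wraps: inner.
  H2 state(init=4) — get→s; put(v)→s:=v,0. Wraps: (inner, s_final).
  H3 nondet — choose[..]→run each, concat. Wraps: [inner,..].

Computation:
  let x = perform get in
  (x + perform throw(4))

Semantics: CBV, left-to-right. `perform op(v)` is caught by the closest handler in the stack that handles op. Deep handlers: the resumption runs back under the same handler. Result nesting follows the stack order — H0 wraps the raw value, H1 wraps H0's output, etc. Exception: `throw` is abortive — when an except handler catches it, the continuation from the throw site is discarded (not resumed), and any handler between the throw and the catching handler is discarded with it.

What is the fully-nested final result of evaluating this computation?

Step-by-step:
get @ H2 ⇒ 4
throw(4) @ H0 caught ⇒ 26
H1 returns 26
H2 returns (26, 4)
H3 returns [(26, 4)]
= [(26, 4)]

Answer: [(26, 4)]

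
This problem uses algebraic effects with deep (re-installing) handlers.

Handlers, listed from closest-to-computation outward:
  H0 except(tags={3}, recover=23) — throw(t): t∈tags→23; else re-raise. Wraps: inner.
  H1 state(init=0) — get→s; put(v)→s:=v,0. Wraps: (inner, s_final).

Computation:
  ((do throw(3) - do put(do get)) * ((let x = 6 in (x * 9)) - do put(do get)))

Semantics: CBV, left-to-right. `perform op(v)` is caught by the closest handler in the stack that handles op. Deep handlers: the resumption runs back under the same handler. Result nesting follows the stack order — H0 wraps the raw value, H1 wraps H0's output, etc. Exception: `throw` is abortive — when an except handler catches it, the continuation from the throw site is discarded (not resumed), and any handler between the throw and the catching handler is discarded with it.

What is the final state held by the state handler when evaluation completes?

Step-by-step:
throw(3) @ H0 caught ⇒ 23
H1 returns (23, 0)
= (23, 0)

Answer: 0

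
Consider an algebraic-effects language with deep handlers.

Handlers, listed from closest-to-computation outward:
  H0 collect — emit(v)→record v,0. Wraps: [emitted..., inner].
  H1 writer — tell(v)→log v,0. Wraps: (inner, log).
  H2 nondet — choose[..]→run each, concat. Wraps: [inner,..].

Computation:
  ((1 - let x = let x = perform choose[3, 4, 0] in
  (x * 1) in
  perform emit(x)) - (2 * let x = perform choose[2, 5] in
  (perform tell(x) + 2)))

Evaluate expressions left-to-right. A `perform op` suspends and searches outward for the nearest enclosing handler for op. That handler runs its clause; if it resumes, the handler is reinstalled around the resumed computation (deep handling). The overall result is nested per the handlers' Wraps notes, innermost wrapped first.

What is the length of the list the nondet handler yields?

Answer: 6

Evaluation trace:
choose[3, 4, 0] @ H2
  branch[0] choose=3:
    emit(3) @ H0 ⇒ out+=3
    choose[2, 5] @ H2
      branch[0] choose=2:
        tell(2) @ H1 ⇒ log+=2
        H0 returns [3, -3]
        H1 returns ([3, -3], (2))
        H2 returns [([3, -3], (2))]
      branch[1] choose=5:
        tell(5) @ H1 ⇒ log+=5
        H0 returns [3, -3]
        H1 returns ([3, -3], (5))
        H2 returns [([3, -3], (5))]
  branch[1] choose=4:
    emit(4) @ H0 ⇒ out+=4
    choose[2, 5] @ H2
      branch[0] choose=2:
        tell(2) @ H1 ⇒ log+=2
        H0 returns [4, -3]
        H1 returns ([4, -3], (2))
        H2 returns [([4, -3], (2))]
      branch[1] choose=5:
        tell(5) @ H1 ⇒ log+=5
        H0 returns [4, -3]
        H1 returns ([4, -3], (5))
        H2 returns [([4, -3], (5))]
  branch[2] choose=0:
    emit(0) @ H0 ⇒ out+=0
    choose[2, 5] @ H2
      branch[0] choose=2:
        tell(2) @ H1 ⇒ log+=2
        H0 returns [0, -3]
        H1 returns ([0, -3], (2))
        H2 returns [([0, -3], (2))]
      branch[1] choose=5:
        tell(5) @ H1 ⇒ log+=5
        H0 returns [0, -3]
        H1 returns ([0, -3], (5))
        H2 returns [([0, -3], (5))]
= [([3, -3], (2)), ([3, -3], (5)), ([4, -3], (2)), ([4, -3], (5)), ([0, -3], (2)), ([0, -3], (5))]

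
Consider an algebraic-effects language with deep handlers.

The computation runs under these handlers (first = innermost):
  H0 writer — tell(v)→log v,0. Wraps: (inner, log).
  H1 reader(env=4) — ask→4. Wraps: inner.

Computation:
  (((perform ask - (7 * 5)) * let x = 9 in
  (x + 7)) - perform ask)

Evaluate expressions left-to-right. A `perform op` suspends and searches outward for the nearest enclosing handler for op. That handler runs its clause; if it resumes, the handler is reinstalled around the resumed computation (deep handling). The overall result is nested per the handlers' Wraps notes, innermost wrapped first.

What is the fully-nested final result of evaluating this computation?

Answer: (-500, ())

Step-by-step:
ask @ H1 ⇒ 4
ask @ H1 ⇒ 4
H0 returns (-500, ())
H1 returns (-500, ())
= (-500, ())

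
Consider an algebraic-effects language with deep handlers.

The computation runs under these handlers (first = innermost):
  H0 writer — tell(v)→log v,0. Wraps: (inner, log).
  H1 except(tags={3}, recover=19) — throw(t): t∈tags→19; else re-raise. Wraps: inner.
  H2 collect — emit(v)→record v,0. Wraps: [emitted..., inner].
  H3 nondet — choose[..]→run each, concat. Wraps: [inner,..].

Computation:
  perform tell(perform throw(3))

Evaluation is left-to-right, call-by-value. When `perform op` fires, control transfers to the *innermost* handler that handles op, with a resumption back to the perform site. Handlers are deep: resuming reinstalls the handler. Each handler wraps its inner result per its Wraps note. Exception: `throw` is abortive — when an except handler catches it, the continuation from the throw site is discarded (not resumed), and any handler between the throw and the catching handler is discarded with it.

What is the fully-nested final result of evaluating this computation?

Answer: [[19]]

Step-by-step:
throw(3) @ H1 caught ⇒ 19
H2 returns [19]
H3 returns [[19]]
= [[19]]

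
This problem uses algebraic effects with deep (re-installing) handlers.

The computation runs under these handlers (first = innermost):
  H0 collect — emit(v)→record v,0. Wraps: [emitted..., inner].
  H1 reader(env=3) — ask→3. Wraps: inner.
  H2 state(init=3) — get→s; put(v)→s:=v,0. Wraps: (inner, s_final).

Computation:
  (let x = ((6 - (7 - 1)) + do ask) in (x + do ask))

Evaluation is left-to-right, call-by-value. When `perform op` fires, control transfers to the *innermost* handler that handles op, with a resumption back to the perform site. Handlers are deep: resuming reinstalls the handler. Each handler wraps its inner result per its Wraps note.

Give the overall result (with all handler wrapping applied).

Answer: ([6], 3)

Step-by-step:
ask @ H1 ⇒ 3
ask @ H1 ⇒ 3
H0 returns [6]
H1 returns [6]
H2 returns ([6], 3)
= ([6], 3)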